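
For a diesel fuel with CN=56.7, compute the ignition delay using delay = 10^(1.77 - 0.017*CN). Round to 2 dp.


delay = 10^(1.77 - 0.017*CN)
Exponent = 1.77 - 0.017*56.7 = 0.8061
delay = 10^0.8061 = 6.40 ms


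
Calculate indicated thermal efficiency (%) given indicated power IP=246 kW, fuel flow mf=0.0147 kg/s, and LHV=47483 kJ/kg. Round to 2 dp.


eta_ith = (IP / (mf * LHV)) * 100
Denominator = 0.0147 * 47483 = 698.0001 kW
eta_ith = (246 / 698.0001) * 100 = 35.24%


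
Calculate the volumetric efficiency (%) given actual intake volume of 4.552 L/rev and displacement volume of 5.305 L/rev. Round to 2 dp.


eta_v = (V_actual / V_disp) * 100
Ratio = 4.552 / 5.305 = 0.8581
eta_v = 0.8581 * 100 = 85.81%


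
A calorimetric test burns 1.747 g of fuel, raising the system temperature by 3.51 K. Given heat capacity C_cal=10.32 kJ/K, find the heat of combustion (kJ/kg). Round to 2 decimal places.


Hc = C_cal * delta_T / m_fuel
Q_released = 10.32 * 3.51 = 36.2232 kJ
m_fuel = 1.747 g = 1.747/1000 kg = 0.001747 kg
Hc = 36.2232 / 0.001747 = 20734.52 kJ/kg


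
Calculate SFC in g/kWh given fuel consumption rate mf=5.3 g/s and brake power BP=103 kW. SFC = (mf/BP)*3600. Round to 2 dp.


SFC = (mf / BP) * 3600
Rate = 5.3 / 103 = 0.051456 g/(s*kW)
SFC = 0.051456 * 3600 = 185.24 g/kWh


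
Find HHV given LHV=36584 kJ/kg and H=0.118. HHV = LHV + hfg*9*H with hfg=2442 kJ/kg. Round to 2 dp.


HHV = LHV + hfg * 9 * H
Water addition = 2442 * 9 * 0.118 = 2593.404 kJ/kg
HHV = 36584 + 2593.404 = 39177.40 kJ/kg


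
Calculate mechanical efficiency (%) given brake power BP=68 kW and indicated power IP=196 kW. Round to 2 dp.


eta_mech = (BP / IP) * 100
Ratio = 68 / 196 = 0.3469
eta_mech = 0.3469 * 100 = 34.69%


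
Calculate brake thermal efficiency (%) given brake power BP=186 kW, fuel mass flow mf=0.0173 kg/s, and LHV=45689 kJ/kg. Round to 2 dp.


eta_BTE = (BP / (mf * LHV)) * 100
Denominator = 0.0173 * 45689 = 790.4197 kW
eta_BTE = (186 / 790.4197) * 100 = 23.53%


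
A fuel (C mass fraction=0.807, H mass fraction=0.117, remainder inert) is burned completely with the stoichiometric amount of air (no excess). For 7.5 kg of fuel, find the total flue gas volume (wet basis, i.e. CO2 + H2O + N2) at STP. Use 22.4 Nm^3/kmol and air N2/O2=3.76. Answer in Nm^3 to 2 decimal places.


Per kg fuel: CO2 = (C/12 kmol)*22.4 = (0.807/12)*22.4 = 1.50640 Nm^3
Per kg fuel: H2O = (H/2 kmol)*22.4 = (0.117/2)*22.4 = 1.31040 Nm^3
O2 needed per kg fuel = C/12 + H/4 = 0.807/12 + 0.117/4 = 0.09650000 kmol
Per kg fuel: N2 = O2*3.76*22.4 = 0.09650000*3.76*22.4 = 8.12762 Nm^3
Total per kg = 1.50640 + 1.31040 + 8.12762 = 10.94442 Nm^3
Total = 10.94442 * 7.5 = 82.08 Nm^3


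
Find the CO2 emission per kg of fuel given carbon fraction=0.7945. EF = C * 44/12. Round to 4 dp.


EF = C_frac * (M_CO2 / M_C)
EF = 0.7945 * (44/12)
EF = 0.7945 * 3.666667 = 2.9132 kg_CO2/kg_fuel


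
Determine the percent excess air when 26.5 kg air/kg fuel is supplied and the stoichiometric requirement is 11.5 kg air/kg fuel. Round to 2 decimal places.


Excess air = actual - stoichiometric = 26.5 - 11.5 = 15.00 kg/kg fuel
Excess air % = (excess / stoich) * 100 = (15.00 / 11.5) * 100 = 130.43%


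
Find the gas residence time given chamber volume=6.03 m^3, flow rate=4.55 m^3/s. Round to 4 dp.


tau = V / Q_flow
tau = 6.03 / 4.55 = 1.3253 s


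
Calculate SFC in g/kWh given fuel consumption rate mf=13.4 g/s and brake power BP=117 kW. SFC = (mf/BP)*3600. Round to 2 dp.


SFC = (mf / BP) * 3600
Rate = 13.4 / 117 = 0.114530 g/(s*kW)
SFC = 0.114530 * 3600 = 412.31 g/kWh


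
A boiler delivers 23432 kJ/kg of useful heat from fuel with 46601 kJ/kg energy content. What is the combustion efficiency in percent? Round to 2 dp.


Efficiency = (Q_useful / Q_fuel) * 100
Efficiency = (23432 / 46601) * 100
Efficiency = 0.5028 * 100 = 50.28%


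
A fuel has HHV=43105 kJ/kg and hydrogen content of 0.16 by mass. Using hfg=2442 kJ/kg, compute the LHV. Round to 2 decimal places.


LHV = HHV - hfg * 9 * H
Water correction = 2442 * 9 * 0.16 = 3516.480 kJ/kg
LHV = 43105 - 3516.480 = 39588.52 kJ/kg


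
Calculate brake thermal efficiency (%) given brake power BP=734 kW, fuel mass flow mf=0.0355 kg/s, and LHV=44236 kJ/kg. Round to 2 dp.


eta_BTE = (BP / (mf * LHV)) * 100
Denominator = 0.0355 * 44236 = 1570.3780 kW
eta_BTE = (734 / 1570.3780) * 100 = 46.74%


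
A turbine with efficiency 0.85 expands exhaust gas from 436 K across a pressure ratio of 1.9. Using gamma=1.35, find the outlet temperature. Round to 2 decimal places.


T_out = T_in * (1 - eta * (1 - PR^(-(gamma-1)/gamma)))
Exponent = -(1.35-1)/1.35 = -0.25925926
PR^exp = 1.9^(-0.25925926) = 0.84670193
Factor = 1 - 0.85*(1 - 0.84670193) = 0.86969664
T_out = 436 * 0.86969664 = 379.19 K


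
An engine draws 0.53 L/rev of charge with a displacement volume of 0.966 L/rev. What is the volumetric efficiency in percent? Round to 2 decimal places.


eta_v = (V_actual / V_disp) * 100
Ratio = 0.53 / 0.966 = 0.5487
eta_v = 0.5487 * 100 = 54.87%


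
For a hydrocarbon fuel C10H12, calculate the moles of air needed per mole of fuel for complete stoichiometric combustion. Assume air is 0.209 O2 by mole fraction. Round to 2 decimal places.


Balanced combustion: C10H12 + 13 O2 -> 10 CO2 + 6 H2O
O2 needed = C + H/4 = 10 + 12/4 = 13.00 moles
Air moles = O2 / 0.209 = 13.00 / 0.209 = 62.20 moles air


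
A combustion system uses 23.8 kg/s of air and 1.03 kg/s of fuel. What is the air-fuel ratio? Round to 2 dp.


AFR = m_air / m_fuel
AFR = 23.8 / 1.03 = 23.11


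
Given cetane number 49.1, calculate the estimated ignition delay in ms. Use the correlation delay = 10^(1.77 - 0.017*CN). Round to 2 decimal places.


delay = 10^(1.77 - 0.017*CN)
Exponent = 1.77 - 0.017*49.1 = 0.9353
delay = 10^0.9353 = 8.62 ms


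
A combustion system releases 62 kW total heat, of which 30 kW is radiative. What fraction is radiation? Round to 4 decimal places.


f_rad = Q_rad / Q_total
f_rad = 30 / 62 = 0.4839


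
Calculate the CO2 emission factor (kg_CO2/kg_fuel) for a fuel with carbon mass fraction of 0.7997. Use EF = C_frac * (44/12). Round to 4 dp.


EF = C_frac * (M_CO2 / M_C)
EF = 0.7997 * (44/12)
EF = 0.7997 * 3.666667 = 2.9322 kg_CO2/kg_fuel


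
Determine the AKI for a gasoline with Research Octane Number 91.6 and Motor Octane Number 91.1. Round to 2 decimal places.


AKI = (RON + MON) / 2
AKI = (91.6 + 91.1) / 2
AKI = 182.7 / 2 = 91.35


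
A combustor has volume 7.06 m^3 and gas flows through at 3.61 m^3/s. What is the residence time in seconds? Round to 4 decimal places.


tau = V / Q_flow
tau = 7.06 / 3.61 = 1.9557 s


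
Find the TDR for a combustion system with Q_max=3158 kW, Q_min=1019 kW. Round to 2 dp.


TDR = Q_max / Q_min
TDR = 3158 / 1019 = 3.10


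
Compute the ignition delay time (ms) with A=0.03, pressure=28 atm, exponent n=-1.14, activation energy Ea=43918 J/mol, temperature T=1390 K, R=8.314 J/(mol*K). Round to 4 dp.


tau = A * P^n * exp(Ea/(R*T))
P^n = 28^(-1.14) = 0.02239958
Ea/(R*T) = 43918/(8.314*1390) = 3.800299
exp(Ea/(R*T)) = 44.714539
tau = 0.03 * 0.02239958 * 44.714539 = 0.0300 ms


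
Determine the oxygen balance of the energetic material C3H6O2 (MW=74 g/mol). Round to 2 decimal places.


OB = -1600 * (2C + H/2 - O) / MW
Inner = 2*3 + 6/2 - 2 = 7.00
OB = -1600 * 7.00 / 74 = -151.35%


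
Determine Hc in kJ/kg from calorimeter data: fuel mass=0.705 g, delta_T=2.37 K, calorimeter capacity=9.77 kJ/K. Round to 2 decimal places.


Hc = C_cal * delta_T / m_fuel
Q_released = 9.77 * 2.37 = 23.1549 kJ
m_fuel = 0.705 g = 0.705/1000 kg = 0.000705 kg
Hc = 23.1549 / 0.000705 = 32843.83 kJ/kg


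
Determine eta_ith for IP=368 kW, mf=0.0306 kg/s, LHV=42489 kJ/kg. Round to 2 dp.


eta_ith = (IP / (mf * LHV)) * 100
Denominator = 0.0306 * 42489 = 1300.1634 kW
eta_ith = (368 / 1300.1634) * 100 = 28.30%


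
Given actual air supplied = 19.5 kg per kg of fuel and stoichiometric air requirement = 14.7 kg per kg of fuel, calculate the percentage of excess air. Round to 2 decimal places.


Excess air = actual - stoichiometric = 19.5 - 14.7 = 4.80 kg/kg fuel
Excess air % = (excess / stoich) * 100 = (4.80 / 14.7) * 100 = 32.65%


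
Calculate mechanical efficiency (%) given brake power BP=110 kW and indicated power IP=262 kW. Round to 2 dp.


eta_mech = (BP / IP) * 100
Ratio = 110 / 262 = 0.4198
eta_mech = 0.4198 * 100 = 41.98%


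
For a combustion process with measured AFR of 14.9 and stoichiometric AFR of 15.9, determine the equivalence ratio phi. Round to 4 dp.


phi = AFR_stoich / AFR_actual
phi = 15.9 / 14.9 = 1.0671


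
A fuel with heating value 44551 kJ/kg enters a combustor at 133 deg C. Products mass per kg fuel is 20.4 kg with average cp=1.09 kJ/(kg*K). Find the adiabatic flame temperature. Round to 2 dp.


T_ad = T_in + Hc / (m_p * cp)
Denominator = 20.4 * 1.09 = 22.2360
Temperature rise = 44551 / 22.2360 = 2003.55 K
T_ad = 133 + 2003.55 = 2136.55 deg C


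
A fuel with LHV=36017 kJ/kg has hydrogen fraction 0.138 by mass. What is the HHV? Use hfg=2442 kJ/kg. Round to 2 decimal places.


HHV = LHV + hfg * 9 * H
Water addition = 2442 * 9 * 0.138 = 3032.964 kJ/kg
HHV = 36017 + 3032.964 = 39049.96 kJ/kg


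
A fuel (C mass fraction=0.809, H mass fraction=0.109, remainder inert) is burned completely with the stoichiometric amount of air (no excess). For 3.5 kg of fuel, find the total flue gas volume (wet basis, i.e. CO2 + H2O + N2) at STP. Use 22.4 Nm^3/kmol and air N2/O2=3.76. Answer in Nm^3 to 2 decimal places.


Per kg fuel: CO2 = (C/12 kmol)*22.4 = (0.809/12)*22.4 = 1.51013 Nm^3
Per kg fuel: H2O = (H/2 kmol)*22.4 = (0.109/2)*22.4 = 1.22080 Nm^3
O2 needed per kg fuel = C/12 + H/4 = 0.809/12 + 0.109/4 = 0.09466667 kmol
Per kg fuel: N2 = O2*3.76*22.4 = 0.09466667*3.76*22.4 = 7.97321 Nm^3
Total per kg = 1.51013 + 1.22080 + 7.97321 = 10.70414 Nm^3
Total = 10.70414 * 3.5 = 37.46 Nm^3


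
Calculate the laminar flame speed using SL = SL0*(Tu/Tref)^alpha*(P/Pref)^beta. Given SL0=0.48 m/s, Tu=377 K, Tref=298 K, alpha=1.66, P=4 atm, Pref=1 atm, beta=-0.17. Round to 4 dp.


SL = SL0 * (Tu/Tref)^alpha * (P/Pref)^beta
T ratio = 377/298 = 1.26510067
(T ratio)^alpha = 1.26510067^1.66 = 1.477501
(P/Pref)^beta = 4^(-0.17) = 0.790041
SL = 0.48 * 1.477501 * 0.790041 = 0.5603 m/s


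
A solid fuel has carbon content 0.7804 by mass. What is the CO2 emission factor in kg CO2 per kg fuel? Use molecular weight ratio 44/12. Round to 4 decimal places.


EF = C_frac * (M_CO2 / M_C)
EF = 0.7804 * (44/12)
EF = 0.7804 * 3.666667 = 2.8615 kg_CO2/kg_fuel


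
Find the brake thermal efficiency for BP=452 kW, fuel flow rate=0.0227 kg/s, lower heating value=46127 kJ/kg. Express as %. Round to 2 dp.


eta_BTE = (BP / (mf * LHV)) * 100
Denominator = 0.0227 * 46127 = 1047.0829 kW
eta_BTE = (452 / 1047.0829) * 100 = 43.17%


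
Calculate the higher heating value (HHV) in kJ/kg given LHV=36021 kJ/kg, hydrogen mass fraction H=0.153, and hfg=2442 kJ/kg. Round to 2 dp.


HHV = LHV + hfg * 9 * H
Water addition = 2442 * 9 * 0.153 = 3362.634 kJ/kg
HHV = 36021 + 3362.634 = 39383.63 kJ/kg


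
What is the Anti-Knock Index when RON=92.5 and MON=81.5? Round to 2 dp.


AKI = (RON + MON) / 2
AKI = (92.5 + 81.5) / 2
AKI = 174.0 / 2 = 87.00


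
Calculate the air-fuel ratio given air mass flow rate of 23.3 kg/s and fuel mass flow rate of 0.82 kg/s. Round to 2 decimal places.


AFR = m_air / m_fuel
AFR = 23.3 / 0.82 = 28.41


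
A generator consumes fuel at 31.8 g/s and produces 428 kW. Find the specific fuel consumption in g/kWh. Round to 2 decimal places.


SFC = (mf / BP) * 3600
Rate = 31.8 / 428 = 0.074299 g/(s*kW)
SFC = 0.074299 * 3600 = 267.48 g/kWh


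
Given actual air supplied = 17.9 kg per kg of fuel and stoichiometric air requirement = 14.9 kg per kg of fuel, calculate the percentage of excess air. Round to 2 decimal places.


Excess air = actual - stoichiometric = 17.9 - 14.9 = 3.00 kg/kg fuel
Excess air % = (excess / stoich) * 100 = (3.00 / 14.9) * 100 = 20.13%


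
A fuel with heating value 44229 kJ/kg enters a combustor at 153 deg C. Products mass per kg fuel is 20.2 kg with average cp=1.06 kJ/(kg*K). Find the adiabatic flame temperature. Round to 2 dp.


T_ad = T_in + Hc / (m_p * cp)
Denominator = 20.2 * 1.06 = 21.4120
Temperature rise = 44229 / 21.4120 = 2065.62 K
T_ad = 153 + 2065.62 = 2218.62 deg C


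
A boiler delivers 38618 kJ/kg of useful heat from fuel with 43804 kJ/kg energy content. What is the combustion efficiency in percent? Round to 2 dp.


Efficiency = (Q_useful / Q_fuel) * 100
Efficiency = (38618 / 43804) * 100
Efficiency = 0.8816 * 100 = 88.16%


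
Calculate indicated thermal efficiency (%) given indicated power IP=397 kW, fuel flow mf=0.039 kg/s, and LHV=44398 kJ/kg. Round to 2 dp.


eta_ith = (IP / (mf * LHV)) * 100
Denominator = 0.039 * 44398 = 1731.5220 kW
eta_ith = (397 / 1731.5220) * 100 = 22.93%


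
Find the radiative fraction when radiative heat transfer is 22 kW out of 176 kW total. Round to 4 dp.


f_rad = Q_rad / Q_total
f_rad = 22 / 176 = 0.1250


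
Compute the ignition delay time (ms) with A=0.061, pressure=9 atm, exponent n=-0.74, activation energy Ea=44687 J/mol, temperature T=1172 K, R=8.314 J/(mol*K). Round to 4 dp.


tau = A * P^n * exp(Ea/(R*T))
P^n = 9^(-0.74) = 0.19672545
Ea/(R*T) = 44687/(8.314*1172) = 4.586101
exp(Ea/(R*T)) = 98.111099
tau = 0.061 * 0.19672545 * 98.111099 = 1.1774 ms


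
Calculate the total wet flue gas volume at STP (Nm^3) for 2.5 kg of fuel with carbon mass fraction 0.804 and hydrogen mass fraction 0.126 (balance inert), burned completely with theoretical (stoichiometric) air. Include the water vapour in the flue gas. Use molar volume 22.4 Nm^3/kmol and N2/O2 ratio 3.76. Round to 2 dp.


Per kg fuel: CO2 = (C/12 kmol)*22.4 = (0.804/12)*22.4 = 1.50080 Nm^3
Per kg fuel: H2O = (H/2 kmol)*22.4 = (0.126/2)*22.4 = 1.41120 Nm^3
O2 needed per kg fuel = C/12 + H/4 = 0.804/12 + 0.126/4 = 0.09850000 kmol
Per kg fuel: N2 = O2*3.76*22.4 = 0.09850000*3.76*22.4 = 8.29606 Nm^3
Total per kg = 1.50080 + 1.41120 + 8.29606 = 11.20806 Nm^3
Total = 11.20806 * 2.5 = 28.02 Nm^3


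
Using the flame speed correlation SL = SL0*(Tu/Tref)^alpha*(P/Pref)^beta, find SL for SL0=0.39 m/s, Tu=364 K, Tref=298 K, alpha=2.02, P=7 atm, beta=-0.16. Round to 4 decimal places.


SL = SL0 * (Tu/Tref)^alpha * (P/Pref)^beta
T ratio = 364/298 = 1.22147651
(T ratio)^alpha = 1.22147651^2.02 = 1.497987
(P/Pref)^beta = 7^(-0.16) = 0.732461
SL = 0.39 * 1.497987 * 0.732461 = 0.4279 m/s


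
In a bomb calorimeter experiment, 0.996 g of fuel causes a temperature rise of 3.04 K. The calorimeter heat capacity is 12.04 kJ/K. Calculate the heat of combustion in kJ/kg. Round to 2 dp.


Hc = C_cal * delta_T / m_fuel
Q_released = 12.04 * 3.04 = 36.6016 kJ
m_fuel = 0.996 g = 0.996/1000 kg = 0.000996 kg
Hc = 36.6016 / 0.000996 = 36748.59 kJ/kg


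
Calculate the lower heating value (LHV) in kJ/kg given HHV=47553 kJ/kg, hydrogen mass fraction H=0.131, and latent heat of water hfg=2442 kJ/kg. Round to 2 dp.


LHV = HHV - hfg * 9 * H
Water correction = 2442 * 9 * 0.131 = 2879.118 kJ/kg
LHV = 47553 - 2879.118 = 44673.88 kJ/kg


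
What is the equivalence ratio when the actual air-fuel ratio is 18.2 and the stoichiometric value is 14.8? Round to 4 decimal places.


phi = AFR_stoich / AFR_actual
phi = 14.8 / 18.2 = 0.8132


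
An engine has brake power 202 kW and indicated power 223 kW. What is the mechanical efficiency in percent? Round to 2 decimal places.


eta_mech = (BP / IP) * 100
Ratio = 202 / 223 = 0.9058
eta_mech = 0.9058 * 100 = 90.58%


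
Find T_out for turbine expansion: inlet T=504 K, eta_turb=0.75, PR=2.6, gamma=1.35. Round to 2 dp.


T_out = T_in * (1 - eta * (1 - PR^(-(gamma-1)/gamma)))
Exponent = -(1.35-1)/1.35 = -0.25925926
PR^exp = 2.6^(-0.25925926) = 0.78057442
Factor = 1 - 0.75*(1 - 0.78057442) = 0.83543082
T_out = 504 * 0.83543082 = 421.06 K


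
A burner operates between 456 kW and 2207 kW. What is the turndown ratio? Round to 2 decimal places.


TDR = Q_max / Q_min
TDR = 2207 / 456 = 4.84


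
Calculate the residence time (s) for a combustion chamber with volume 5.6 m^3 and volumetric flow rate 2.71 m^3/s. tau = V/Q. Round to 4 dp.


tau = V / Q_flow
tau = 5.6 / 2.71 = 2.0664 s


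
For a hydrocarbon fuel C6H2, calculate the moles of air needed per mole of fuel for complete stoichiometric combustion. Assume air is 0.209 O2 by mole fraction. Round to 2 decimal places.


Balanced combustion: C6H2 + 6.5 O2 -> 6 CO2 + 1 H2O
O2 needed = C + H/4 = 6 + 2/4 = 6.50 moles
Air moles = O2 / 0.209 = 6.50 / 0.209 = 31.10 moles air


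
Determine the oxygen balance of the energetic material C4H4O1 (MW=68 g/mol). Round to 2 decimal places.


OB = -1600 * (2C + H/2 - O) / MW
Inner = 2*4 + 4/2 - 1 = 9.00
OB = -1600 * 9.00 / 68 = -211.76%


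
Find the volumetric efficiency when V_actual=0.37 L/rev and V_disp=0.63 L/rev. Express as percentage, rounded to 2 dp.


eta_v = (V_actual / V_disp) * 100
Ratio = 0.37 / 0.63 = 0.5873
eta_v = 0.5873 * 100 = 58.73%


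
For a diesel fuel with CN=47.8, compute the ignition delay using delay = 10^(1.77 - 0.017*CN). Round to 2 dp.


delay = 10^(1.77 - 0.017*CN)
Exponent = 1.77 - 0.017*47.8 = 0.9574
delay = 10^0.9574 = 9.07 ms


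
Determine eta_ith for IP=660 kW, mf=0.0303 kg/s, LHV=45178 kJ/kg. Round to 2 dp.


eta_ith = (IP / (mf * LHV)) * 100
Denominator = 0.0303 * 45178 = 1368.8934 kW
eta_ith = (660 / 1368.8934) * 100 = 48.21%


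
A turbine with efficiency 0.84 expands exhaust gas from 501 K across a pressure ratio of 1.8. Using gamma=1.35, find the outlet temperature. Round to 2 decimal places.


T_out = T_in * (1 - eta * (1 - PR^(-(gamma-1)/gamma)))
Exponent = -(1.35-1)/1.35 = -0.25925926
PR^exp = 1.8^(-0.25925926) = 0.85865408
Factor = 1 - 0.84*(1 - 0.85865408) = 0.88126943
T_out = 501 * 0.88126943 = 441.52 K


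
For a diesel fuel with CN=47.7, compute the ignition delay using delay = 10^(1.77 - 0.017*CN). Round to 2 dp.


delay = 10^(1.77 - 0.017*CN)
Exponent = 1.77 - 0.017*47.7 = 0.9591
delay = 10^0.9591 = 9.10 ms


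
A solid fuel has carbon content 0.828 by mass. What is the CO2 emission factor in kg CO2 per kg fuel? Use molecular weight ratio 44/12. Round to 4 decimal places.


EF = C_frac * (M_CO2 / M_C)
EF = 0.828 * (44/12)
EF = 0.828 * 3.666667 = 3.0360 kg_CO2/kg_fuel


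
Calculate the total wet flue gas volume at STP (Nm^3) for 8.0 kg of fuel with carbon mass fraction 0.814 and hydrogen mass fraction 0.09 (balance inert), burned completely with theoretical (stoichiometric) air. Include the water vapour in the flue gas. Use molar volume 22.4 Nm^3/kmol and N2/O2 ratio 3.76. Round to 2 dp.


Per kg fuel: CO2 = (C/12 kmol)*22.4 = (0.814/12)*22.4 = 1.51947 Nm^3
Per kg fuel: H2O = (H/2 kmol)*22.4 = (0.09/2)*22.4 = 1.00800 Nm^3
O2 needed per kg fuel = C/12 + H/4 = 0.814/12 + 0.09/4 = 0.09033333 kmol
Per kg fuel: N2 = O2*3.76*22.4 = 0.09033333*3.76*22.4 = 7.60823 Nm^3
Total per kg = 1.51947 + 1.00800 + 7.60823 = 10.13570 Nm^3
Total = 10.13570 * 8.0 = 81.09 Nm^3


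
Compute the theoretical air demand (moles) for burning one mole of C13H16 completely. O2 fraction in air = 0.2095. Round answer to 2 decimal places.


Balanced combustion: C13H16 + 17 O2 -> 13 CO2 + 8 H2O
O2 needed = C + H/4 = 13 + 16/4 = 17.00 moles
Air moles = O2 / 0.2095 = 17.00 / 0.2095 = 81.15 moles air


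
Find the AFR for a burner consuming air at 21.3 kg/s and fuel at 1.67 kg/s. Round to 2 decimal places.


AFR = m_air / m_fuel
AFR = 21.3 / 1.67 = 12.75


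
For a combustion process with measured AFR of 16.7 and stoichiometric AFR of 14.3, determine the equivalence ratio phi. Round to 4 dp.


phi = AFR_stoich / AFR_actual
phi = 14.3 / 16.7 = 0.8563


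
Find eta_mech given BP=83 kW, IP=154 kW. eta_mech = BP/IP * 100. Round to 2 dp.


eta_mech = (BP / IP) * 100
Ratio = 83 / 154 = 0.5390
eta_mech = 0.5390 * 100 = 53.90%


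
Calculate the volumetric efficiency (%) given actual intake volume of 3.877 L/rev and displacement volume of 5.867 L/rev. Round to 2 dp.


eta_v = (V_actual / V_disp) * 100
Ratio = 3.877 / 5.867 = 0.6608
eta_v = 0.6608 * 100 = 66.08%


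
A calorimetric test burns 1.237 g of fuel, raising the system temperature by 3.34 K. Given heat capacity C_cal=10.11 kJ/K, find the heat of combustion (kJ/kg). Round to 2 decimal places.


Hc = C_cal * delta_T / m_fuel
Q_released = 10.11 * 3.34 = 33.7674 kJ
m_fuel = 1.237 g = 1.237/1000 kg = 0.001237 kg
Hc = 33.7674 / 0.001237 = 27297.82 kJ/kg


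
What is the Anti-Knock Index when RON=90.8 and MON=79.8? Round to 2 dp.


AKI = (RON + MON) / 2
AKI = (90.8 + 79.8) / 2
AKI = 170.6 / 2 = 85.30


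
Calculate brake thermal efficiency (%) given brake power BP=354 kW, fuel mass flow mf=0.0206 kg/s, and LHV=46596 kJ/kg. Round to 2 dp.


eta_BTE = (BP / (mf * LHV)) * 100
Denominator = 0.0206 * 46596 = 959.8776 kW
eta_BTE = (354 / 959.8776) * 100 = 36.88%


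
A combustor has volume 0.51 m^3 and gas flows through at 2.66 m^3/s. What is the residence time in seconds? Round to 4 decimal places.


tau = V / Q_flow
tau = 0.51 / 2.66 = 0.1917 s


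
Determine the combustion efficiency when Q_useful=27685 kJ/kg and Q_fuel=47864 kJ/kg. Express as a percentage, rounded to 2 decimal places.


Efficiency = (Q_useful / Q_fuel) * 100
Efficiency = (27685 / 47864) * 100
Efficiency = 0.5784 * 100 = 57.84%


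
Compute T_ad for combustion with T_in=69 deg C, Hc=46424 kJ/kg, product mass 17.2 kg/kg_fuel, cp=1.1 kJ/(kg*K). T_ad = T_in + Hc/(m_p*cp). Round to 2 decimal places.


T_ad = T_in + Hc / (m_p * cp)
Denominator = 17.2 * 1.1 = 18.9200
Temperature rise = 46424 / 18.9200 = 2453.70 K
T_ad = 69 + 2453.70 = 2522.70 deg C


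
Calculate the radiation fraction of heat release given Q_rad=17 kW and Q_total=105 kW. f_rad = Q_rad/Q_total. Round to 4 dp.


f_rad = Q_rad / Q_total
f_rad = 17 / 105 = 0.1619


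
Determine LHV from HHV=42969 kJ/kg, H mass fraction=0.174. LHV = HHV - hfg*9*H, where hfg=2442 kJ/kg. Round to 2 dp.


LHV = HHV - hfg * 9 * H
Water correction = 2442 * 9 * 0.174 = 3824.172 kJ/kg
LHV = 42969 - 3824.172 = 39144.83 kJ/kg


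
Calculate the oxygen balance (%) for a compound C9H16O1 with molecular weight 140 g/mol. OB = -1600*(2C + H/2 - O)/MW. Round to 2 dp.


OB = -1600 * (2C + H/2 - O) / MW
Inner = 2*9 + 16/2 - 1 = 25.00
OB = -1600 * 25.00 / 140 = -285.71%


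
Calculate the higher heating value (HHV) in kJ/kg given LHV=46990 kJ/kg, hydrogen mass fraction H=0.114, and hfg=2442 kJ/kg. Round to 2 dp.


HHV = LHV + hfg * 9 * H
Water addition = 2442 * 9 * 0.114 = 2505.492 kJ/kg
HHV = 46990 + 2505.492 = 49495.49 kJ/kg


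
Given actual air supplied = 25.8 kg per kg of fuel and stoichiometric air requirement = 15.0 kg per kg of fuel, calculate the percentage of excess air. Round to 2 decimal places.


Excess air = actual - stoichiometric = 25.8 - 15.0 = 10.80 kg/kg fuel
Excess air % = (excess / stoich) * 100 = (10.80 / 15.0) * 100 = 72.00%


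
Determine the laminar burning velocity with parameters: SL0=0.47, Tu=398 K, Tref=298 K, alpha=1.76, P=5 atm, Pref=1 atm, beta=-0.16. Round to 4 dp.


SL = SL0 * (Tu/Tref)^alpha * (P/Pref)^beta
T ratio = 398/298 = 1.33557047
(T ratio)^alpha = 1.33557047^1.76 = 1.664078
(P/Pref)^beta = 5^(-0.16) = 0.772974
SL = 0.47 * 1.664078 * 0.772974 = 0.6046 m/s


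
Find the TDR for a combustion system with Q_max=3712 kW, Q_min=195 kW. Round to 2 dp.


TDR = Q_max / Q_min
TDR = 3712 / 195 = 19.04


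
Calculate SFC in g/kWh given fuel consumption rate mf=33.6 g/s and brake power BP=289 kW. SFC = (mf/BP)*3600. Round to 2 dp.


SFC = (mf / BP) * 3600
Rate = 33.6 / 289 = 0.116263 g/(s*kW)
SFC = 0.116263 * 3600 = 418.55 g/kWh


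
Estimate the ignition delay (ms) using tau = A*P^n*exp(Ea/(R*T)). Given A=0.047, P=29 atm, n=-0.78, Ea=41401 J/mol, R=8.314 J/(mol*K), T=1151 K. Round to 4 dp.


tau = A * P^n * exp(Ea/(R*T))
P^n = 29^(-0.78) = 0.07233185
Ea/(R*T) = 41401/(8.314*1151) = 4.326388
exp(Ea/(R*T)) = 75.670487
tau = 0.047 * 0.07233185 * 75.670487 = 0.2572 ms


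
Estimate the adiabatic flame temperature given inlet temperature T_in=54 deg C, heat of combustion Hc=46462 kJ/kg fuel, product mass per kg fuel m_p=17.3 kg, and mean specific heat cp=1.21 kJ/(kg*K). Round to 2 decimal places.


T_ad = T_in + Hc / (m_p * cp)
Denominator = 17.3 * 1.21 = 20.9330
Temperature rise = 46462 / 20.9330 = 2219.56 K
T_ad = 54 + 2219.56 = 2273.56 deg C


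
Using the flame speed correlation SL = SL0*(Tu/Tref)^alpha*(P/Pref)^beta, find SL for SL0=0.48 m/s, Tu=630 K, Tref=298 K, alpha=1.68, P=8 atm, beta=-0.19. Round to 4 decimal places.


SL = SL0 * (Tu/Tref)^alpha * (P/Pref)^beta
T ratio = 630/298 = 2.11409396
(T ratio)^alpha = 2.11409396^1.68 = 3.517295
(P/Pref)^beta = 8^(-0.19) = 0.673617
SL = 0.48 * 3.517295 * 0.673617 = 1.1373 m/s


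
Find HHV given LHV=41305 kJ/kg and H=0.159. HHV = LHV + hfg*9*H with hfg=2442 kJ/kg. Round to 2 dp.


HHV = LHV + hfg * 9 * H
Water addition = 2442 * 9 * 0.159 = 3494.502 kJ/kg
HHV = 41305 + 3494.502 = 44799.50 kJ/kg


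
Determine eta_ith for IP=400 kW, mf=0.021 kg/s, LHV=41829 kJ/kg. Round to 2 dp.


eta_ith = (IP / (mf * LHV)) * 100
Denominator = 0.021 * 41829 = 878.4090 kW
eta_ith = (400 / 878.4090) * 100 = 45.54%


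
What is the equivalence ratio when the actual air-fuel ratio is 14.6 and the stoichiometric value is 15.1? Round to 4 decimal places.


phi = AFR_stoich / AFR_actual
phi = 15.1 / 14.6 = 1.0342


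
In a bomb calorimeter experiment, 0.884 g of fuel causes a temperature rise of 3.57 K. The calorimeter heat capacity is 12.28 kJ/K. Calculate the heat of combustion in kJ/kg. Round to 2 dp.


Hc = C_cal * delta_T / m_fuel
Q_released = 12.28 * 3.57 = 43.8396 kJ
m_fuel = 0.884 g = 0.884/1000 kg = 0.000884 kg
Hc = 43.8396 / 0.000884 = 49592.31 kJ/kg


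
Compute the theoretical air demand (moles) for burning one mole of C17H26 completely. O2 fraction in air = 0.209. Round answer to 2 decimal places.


Balanced combustion: C17H26 + 23.5 O2 -> 17 CO2 + 13 H2O
O2 needed = C + H/4 = 17 + 26/4 = 23.50 moles
Air moles = O2 / 0.209 = 23.50 / 0.209 = 112.44 moles air


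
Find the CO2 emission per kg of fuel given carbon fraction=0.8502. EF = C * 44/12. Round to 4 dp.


EF = C_frac * (M_CO2 / M_C)
EF = 0.8502 * (44/12)
EF = 0.8502 * 3.666667 = 3.1174 kg_CO2/kg_fuel


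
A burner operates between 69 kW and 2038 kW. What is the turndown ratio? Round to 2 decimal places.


TDR = Q_max / Q_min
TDR = 2038 / 69 = 29.54


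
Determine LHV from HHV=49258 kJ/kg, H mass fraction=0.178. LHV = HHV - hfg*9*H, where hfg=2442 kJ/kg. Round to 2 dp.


LHV = HHV - hfg * 9 * H
Water correction = 2442 * 9 * 0.178 = 3912.084 kJ/kg
LHV = 49258 - 3912.084 = 45345.92 kJ/kg


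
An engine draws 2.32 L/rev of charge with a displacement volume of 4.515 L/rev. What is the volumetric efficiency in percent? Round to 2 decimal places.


eta_v = (V_actual / V_disp) * 100
Ratio = 2.32 / 4.515 = 0.5138
eta_v = 0.5138 * 100 = 51.38%


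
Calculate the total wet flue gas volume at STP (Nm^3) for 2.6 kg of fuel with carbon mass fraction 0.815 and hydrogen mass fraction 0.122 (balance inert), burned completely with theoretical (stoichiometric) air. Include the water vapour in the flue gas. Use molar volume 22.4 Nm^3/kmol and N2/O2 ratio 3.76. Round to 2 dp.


Per kg fuel: CO2 = (C/12 kmol)*22.4 = (0.815/12)*22.4 = 1.52133 Nm^3
Per kg fuel: H2O = (H/2 kmol)*22.4 = (0.122/2)*22.4 = 1.36640 Nm^3
O2 needed per kg fuel = C/12 + H/4 = 0.815/12 + 0.122/4 = 0.09841667 kmol
Per kg fuel: N2 = O2*3.76*22.4 = 0.09841667*3.76*22.4 = 8.28905 Nm^3
Total per kg = 1.52133 + 1.36640 + 8.28905 = 11.17678 Nm^3
Total = 11.17678 * 2.6 = 29.06 Nm^3


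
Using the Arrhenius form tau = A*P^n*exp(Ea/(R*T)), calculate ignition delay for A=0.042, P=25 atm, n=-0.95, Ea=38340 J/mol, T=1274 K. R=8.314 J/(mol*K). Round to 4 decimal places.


tau = A * P^n * exp(Ea/(R*T))
P^n = 25^(-0.95) = 0.04698476
Ea/(R*T) = 38340/(8.314*1274) = 3.619701
exp(Ea/(R*T)) = 37.326394
tau = 0.042 * 0.04698476 * 37.326394 = 0.0737 ms


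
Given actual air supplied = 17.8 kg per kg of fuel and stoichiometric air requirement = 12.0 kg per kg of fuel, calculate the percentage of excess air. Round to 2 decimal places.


Excess air = actual - stoichiometric = 17.8 - 12.0 = 5.80 kg/kg fuel
Excess air % = (excess / stoich) * 100 = (5.80 / 12.0) * 100 = 48.33%


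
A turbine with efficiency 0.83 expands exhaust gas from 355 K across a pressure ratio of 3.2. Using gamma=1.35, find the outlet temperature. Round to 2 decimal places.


T_out = T_in * (1 - eta * (1 - PR^(-(gamma-1)/gamma)))
Exponent = -(1.35-1)/1.35 = -0.25925926
PR^exp = 3.2^(-0.25925926) = 0.73966521
Factor = 1 - 0.83*(1 - 0.73966521) = 0.78392212
T_out = 355 * 0.78392212 = 278.29 K


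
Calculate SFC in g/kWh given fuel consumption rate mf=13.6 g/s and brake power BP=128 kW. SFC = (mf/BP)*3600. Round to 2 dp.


SFC = (mf / BP) * 3600
Rate = 13.6 / 128 = 0.106250 g/(s*kW)
SFC = 0.106250 * 3600 = 382.50 g/kWh


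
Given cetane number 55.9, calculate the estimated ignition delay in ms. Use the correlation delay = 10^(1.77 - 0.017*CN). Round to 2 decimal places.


delay = 10^(1.77 - 0.017*CN)
Exponent = 1.77 - 0.017*55.9 = 0.8197
delay = 10^0.8197 = 6.60 ms


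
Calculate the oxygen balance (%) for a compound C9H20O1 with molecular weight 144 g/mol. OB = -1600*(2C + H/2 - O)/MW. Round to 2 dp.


OB = -1600 * (2C + H/2 - O) / MW
Inner = 2*9 + 20/2 - 1 = 27.00
OB = -1600 * 27.00 / 144 = -300.00%


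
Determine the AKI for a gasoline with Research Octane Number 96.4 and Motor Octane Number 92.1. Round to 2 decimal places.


AKI = (RON + MON) / 2
AKI = (96.4 + 92.1) / 2
AKI = 188.5 / 2 = 94.25


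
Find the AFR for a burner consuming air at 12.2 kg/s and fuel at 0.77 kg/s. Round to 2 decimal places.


AFR = m_air / m_fuel
AFR = 12.2 / 0.77 = 15.84


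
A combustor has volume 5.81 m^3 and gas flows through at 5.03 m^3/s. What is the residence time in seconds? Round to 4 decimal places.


tau = V / Q_flow
tau = 5.81 / 5.03 = 1.1551 s


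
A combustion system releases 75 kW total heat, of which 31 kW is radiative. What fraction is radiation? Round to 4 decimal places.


f_rad = Q_rad / Q_total
f_rad = 31 / 75 = 0.4133


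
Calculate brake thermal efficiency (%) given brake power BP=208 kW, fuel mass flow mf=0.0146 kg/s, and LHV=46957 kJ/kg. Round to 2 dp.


eta_BTE = (BP / (mf * LHV)) * 100
Denominator = 0.0146 * 46957 = 685.5722 kW
eta_BTE = (208 / 685.5722) * 100 = 30.34%


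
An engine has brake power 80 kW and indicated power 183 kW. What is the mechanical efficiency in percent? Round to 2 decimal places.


eta_mech = (BP / IP) * 100
Ratio = 80 / 183 = 0.4372
eta_mech = 0.4372 * 100 = 43.72%


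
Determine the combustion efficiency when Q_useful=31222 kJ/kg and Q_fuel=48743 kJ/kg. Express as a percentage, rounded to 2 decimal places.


Efficiency = (Q_useful / Q_fuel) * 100
Efficiency = (31222 / 48743) * 100
Efficiency = 0.6405 * 100 = 64.05%


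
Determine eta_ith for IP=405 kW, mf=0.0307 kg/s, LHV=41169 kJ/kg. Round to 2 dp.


eta_ith = (IP / (mf * LHV)) * 100
Denominator = 0.0307 * 41169 = 1263.8883 kW
eta_ith = (405 / 1263.8883) * 100 = 32.04%


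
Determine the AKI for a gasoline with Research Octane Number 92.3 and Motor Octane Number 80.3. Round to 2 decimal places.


AKI = (RON + MON) / 2
AKI = (92.3 + 80.3) / 2
AKI = 172.6 / 2 = 86.30


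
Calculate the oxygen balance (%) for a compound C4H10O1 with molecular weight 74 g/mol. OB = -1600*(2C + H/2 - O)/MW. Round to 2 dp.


OB = -1600 * (2C + H/2 - O) / MW
Inner = 2*4 + 10/2 - 1 = 12.00
OB = -1600 * 12.00 / 74 = -259.46%


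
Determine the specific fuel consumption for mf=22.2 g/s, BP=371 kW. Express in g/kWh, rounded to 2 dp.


SFC = (mf / BP) * 3600
Rate = 22.2 / 371 = 0.059838 g/(s*kW)
SFC = 0.059838 * 3600 = 215.42 g/kWh


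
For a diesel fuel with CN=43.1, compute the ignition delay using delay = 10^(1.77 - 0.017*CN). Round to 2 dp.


delay = 10^(1.77 - 0.017*CN)
Exponent = 1.77 - 0.017*43.1 = 1.0373
delay = 10^1.0373 = 10.90 ms


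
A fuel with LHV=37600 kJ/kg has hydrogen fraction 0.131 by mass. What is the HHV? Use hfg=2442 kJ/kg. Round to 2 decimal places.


HHV = LHV + hfg * 9 * H
Water addition = 2442 * 9 * 0.131 = 2879.118 kJ/kg
HHV = 37600 + 2879.118 = 40479.12 kJ/kg


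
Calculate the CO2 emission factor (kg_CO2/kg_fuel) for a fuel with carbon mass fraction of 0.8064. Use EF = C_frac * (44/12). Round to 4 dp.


EF = C_frac * (M_CO2 / M_C)
EF = 0.8064 * (44/12)
EF = 0.8064 * 3.666667 = 2.9568 kg_CO2/kg_fuel


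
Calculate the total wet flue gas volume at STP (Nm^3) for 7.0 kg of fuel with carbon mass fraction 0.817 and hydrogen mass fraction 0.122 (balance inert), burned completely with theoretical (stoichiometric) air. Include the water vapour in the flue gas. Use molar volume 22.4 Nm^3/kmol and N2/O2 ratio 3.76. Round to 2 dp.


Per kg fuel: CO2 = (C/12 kmol)*22.4 = (0.817/12)*22.4 = 1.52507 Nm^3
Per kg fuel: H2O = (H/2 kmol)*22.4 = (0.122/2)*22.4 = 1.36640 Nm^3
O2 needed per kg fuel = C/12 + H/4 = 0.817/12 + 0.122/4 = 0.09858333 kmol
Per kg fuel: N2 = O2*3.76*22.4 = 0.09858333*3.76*22.4 = 8.30308 Nm^3
Total per kg = 1.52507 + 1.36640 + 8.30308 = 11.19455 Nm^3
Total = 11.19455 * 7.0 = 78.36 Nm^3


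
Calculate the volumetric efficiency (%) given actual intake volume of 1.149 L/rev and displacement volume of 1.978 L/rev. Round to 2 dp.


eta_v = (V_actual / V_disp) * 100
Ratio = 1.149 / 1.978 = 0.5809
eta_v = 0.5809 * 100 = 58.09%


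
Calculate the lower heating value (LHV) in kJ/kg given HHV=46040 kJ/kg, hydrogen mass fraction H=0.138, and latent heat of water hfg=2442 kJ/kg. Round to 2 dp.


LHV = HHV - hfg * 9 * H
Water correction = 2442 * 9 * 0.138 = 3032.964 kJ/kg
LHV = 46040 - 3032.964 = 43007.04 kJ/kg


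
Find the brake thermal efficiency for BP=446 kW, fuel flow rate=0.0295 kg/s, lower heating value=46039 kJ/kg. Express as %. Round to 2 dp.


eta_BTE = (BP / (mf * LHV)) * 100
Denominator = 0.0295 * 46039 = 1358.1505 kW
eta_BTE = (446 / 1358.1505) * 100 = 32.84%


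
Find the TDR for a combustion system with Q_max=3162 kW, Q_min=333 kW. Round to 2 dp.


TDR = Q_max / Q_min
TDR = 3162 / 333 = 9.50


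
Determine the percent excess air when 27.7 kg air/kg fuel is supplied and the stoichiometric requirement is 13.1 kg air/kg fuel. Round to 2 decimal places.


Excess air = actual - stoichiometric = 27.7 - 13.1 = 14.60 kg/kg fuel
Excess air % = (excess / stoich) * 100 = (14.60 / 13.1) * 100 = 111.45%


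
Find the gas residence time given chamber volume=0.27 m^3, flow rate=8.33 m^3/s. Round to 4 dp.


tau = V / Q_flow
tau = 0.27 / 8.33 = 0.0324 s


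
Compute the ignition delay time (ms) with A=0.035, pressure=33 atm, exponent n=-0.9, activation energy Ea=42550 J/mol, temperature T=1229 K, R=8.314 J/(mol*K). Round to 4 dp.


tau = A * P^n * exp(Ea/(R*T))
P^n = 33^(-0.9) = 0.04298703
Ea/(R*T) = 42550/(8.314*1229) = 4.164258
exp(Ea/(R*T)) = 64.344941
tau = 0.035 * 0.04298703 * 64.344941 = 0.0968 ms


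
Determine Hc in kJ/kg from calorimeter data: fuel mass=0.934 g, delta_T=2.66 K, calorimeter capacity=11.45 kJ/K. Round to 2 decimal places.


Hc = C_cal * delta_T / m_fuel
Q_released = 11.45 * 2.66 = 30.4570 kJ
m_fuel = 0.934 g = 0.934/1000 kg = 0.000934 kg
Hc = 30.4570 / 0.000934 = 32609.21 kJ/kg


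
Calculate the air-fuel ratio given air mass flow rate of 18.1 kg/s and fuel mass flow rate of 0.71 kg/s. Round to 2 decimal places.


AFR = m_air / m_fuel
AFR = 18.1 / 0.71 = 25.49


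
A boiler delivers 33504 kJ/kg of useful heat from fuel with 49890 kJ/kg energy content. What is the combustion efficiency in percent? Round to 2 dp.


Efficiency = (Q_useful / Q_fuel) * 100
Efficiency = (33504 / 49890) * 100
Efficiency = 0.6716 * 100 = 67.16%


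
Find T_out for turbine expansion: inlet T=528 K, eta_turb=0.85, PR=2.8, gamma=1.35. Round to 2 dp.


T_out = T_in * (1 - eta * (1 - PR^(-(gamma-1)/gamma)))
Exponent = -(1.35-1)/1.35 = -0.25925926
PR^exp = 2.8^(-0.25925926) = 0.76572026
Factor = 1 - 0.85*(1 - 0.76572026) = 0.80086222
T_out = 528 * 0.80086222 = 422.86 K


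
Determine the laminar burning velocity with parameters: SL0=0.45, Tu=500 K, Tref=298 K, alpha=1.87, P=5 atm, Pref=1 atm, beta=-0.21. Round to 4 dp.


SL = SL0 * (Tu/Tref)^alpha * (P/Pref)^beta
T ratio = 500/298 = 1.67785235
(T ratio)^alpha = 1.67785235^1.87 = 2.632022
(P/Pref)^beta = 5^(-0.21) = 0.713208
SL = 0.45 * 2.632022 * 0.713208 = 0.8447 m/s


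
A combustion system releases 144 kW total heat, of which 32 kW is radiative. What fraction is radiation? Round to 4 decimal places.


f_rad = Q_rad / Q_total
f_rad = 32 / 144 = 0.2222


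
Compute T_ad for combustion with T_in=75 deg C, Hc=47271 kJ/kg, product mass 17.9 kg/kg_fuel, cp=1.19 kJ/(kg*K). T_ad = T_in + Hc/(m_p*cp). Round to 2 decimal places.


T_ad = T_in + Hc / (m_p * cp)
Denominator = 17.9 * 1.19 = 21.3010
Temperature rise = 47271 / 21.3010 = 2219.19 K
T_ad = 75 + 2219.19 = 2294.19 deg C


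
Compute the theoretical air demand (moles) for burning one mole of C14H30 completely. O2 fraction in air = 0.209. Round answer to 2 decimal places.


Balanced combustion: C14H30 + 21.5 O2 -> 14 CO2 + 15 H2O
O2 needed = C + H/4 = 14 + 30/4 = 21.50 moles
Air moles = O2 / 0.209 = 21.50 / 0.209 = 102.87 moles air


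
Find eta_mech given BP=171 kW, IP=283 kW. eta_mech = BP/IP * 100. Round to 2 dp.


eta_mech = (BP / IP) * 100
Ratio = 171 / 283 = 0.6042
eta_mech = 0.6042 * 100 = 60.42%


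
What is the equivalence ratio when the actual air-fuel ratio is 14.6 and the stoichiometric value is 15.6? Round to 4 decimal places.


phi = AFR_stoich / AFR_actual
phi = 15.6 / 14.6 = 1.0685


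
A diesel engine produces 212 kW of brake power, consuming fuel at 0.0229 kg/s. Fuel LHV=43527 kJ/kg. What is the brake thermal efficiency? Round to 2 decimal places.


eta_BTE = (BP / (mf * LHV)) * 100
Denominator = 0.0229 * 43527 = 996.7683 kW
eta_BTE = (212 / 996.7683) * 100 = 21.27%


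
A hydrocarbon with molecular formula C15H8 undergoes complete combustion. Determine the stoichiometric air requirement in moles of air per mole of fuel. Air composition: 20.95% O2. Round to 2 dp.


Balanced combustion: C15H8 + 17 O2 -> 15 CO2 + 4 H2O
O2 needed = C + H/4 = 15 + 8/4 = 17.00 moles
Air moles = O2 / 0.2095 = 17.00 / 0.2095 = 81.15 moles air


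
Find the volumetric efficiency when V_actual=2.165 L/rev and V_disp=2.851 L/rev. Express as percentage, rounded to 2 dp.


eta_v = (V_actual / V_disp) * 100
Ratio = 2.165 / 2.851 = 0.7594
eta_v = 0.7594 * 100 = 75.94%


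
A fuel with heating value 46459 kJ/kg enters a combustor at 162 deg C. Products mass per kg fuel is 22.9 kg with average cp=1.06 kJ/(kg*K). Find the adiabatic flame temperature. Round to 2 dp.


T_ad = T_in + Hc / (m_p * cp)
Denominator = 22.9 * 1.06 = 24.2740
Temperature rise = 46459 / 24.2740 = 1913.94 K
T_ad = 162 + 1913.94 = 2075.94 deg C


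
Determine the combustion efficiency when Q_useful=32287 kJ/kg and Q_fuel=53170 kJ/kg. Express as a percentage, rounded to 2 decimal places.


Efficiency = (Q_useful / Q_fuel) * 100
Efficiency = (32287 / 53170) * 100
Efficiency = 0.6072 * 100 = 60.72%


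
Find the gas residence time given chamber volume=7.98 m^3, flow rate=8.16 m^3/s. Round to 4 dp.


tau = V / Q_flow
tau = 7.98 / 8.16 = 0.9779 s


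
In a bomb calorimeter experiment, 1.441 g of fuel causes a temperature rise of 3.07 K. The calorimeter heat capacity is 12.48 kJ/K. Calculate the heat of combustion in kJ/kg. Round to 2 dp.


Hc = C_cal * delta_T / m_fuel
Q_released = 12.48 * 3.07 = 38.3136 kJ
m_fuel = 1.441 g = 1.441/1000 kg = 0.001441 kg
Hc = 38.3136 / 0.001441 = 26588.20 kJ/kg
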